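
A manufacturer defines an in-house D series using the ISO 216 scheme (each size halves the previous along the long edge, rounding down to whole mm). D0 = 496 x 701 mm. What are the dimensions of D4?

124 × 175 mm

D1 = 350 × 496 mm (from D0 by 1 halving).
D2: ⌊496/2⌋ × 350 = 248 × 350 mm
D3: ⌊350/2⌋ × 248 = 175 × 248 mm
D4: ⌊248/2⌋ × 175 = 124 × 175 mm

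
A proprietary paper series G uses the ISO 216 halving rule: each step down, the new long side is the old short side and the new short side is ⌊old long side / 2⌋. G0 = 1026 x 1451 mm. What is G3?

G1: ⌊1451/2⌋ × 1026 = 725 × 1026 mm
G2: ⌊1026/2⌋ × 725 = 513 × 725 mm
G3: ⌊725/2⌋ × 513 = 362 × 513 mm

362 × 513 mm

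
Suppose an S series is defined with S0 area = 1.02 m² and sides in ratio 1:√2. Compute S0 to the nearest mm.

849 × 1201 mm

Let the short side be w mm. Then w · w√2 = 1.02 m² = 1,020,000 mm².
w² = 1,020,000/√2, so w ≈ 849.3 mm; long side = w√2 ≈ 1201.0 mm.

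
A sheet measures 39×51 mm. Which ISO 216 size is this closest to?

Aspect ratio 51/39 ≈ 1.308 (ISO target is √2 ≈ 1.414).
In the A-series (A0 area = 1 m²): A9 = 37 × 52 mm.
Off by 3 mm total — nearest standard size.

A9 (37 × 52 mm)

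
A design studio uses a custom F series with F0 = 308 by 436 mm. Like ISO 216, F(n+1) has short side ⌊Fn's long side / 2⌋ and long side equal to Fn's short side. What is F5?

F1: ⌊436/2⌋ × 308 = 218 × 308 mm
F2: ⌊308/2⌋ × 218 = 154 × 218 mm
F3: ⌊218/2⌋ × 154 = 109 × 154 mm
F4: ⌊154/2⌋ × 109 = 77 × 109 mm
F5: ⌊109/2⌋ × 77 = 54 × 77 mm

54 × 77 mm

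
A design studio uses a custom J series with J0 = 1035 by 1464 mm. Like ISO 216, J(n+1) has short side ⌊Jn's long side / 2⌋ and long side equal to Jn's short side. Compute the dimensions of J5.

J1: ⌊1464/2⌋ × 1035 = 732 × 1035 mm
J2: ⌊1035/2⌋ × 732 = 517 × 732 mm
J3: ⌊732/2⌋ × 517 = 366 × 517 mm
J4: ⌊517/2⌋ × 366 = 258 × 366 mm
J5: ⌊366/2⌋ × 258 = 183 × 258 mm

183 × 258 mm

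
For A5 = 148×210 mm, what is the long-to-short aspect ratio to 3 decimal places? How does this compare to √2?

1.419

210 / 148 = 1.419
ISO 216 targets √2 ≈ 1.414; the +0.005 deviation is from mm rounding.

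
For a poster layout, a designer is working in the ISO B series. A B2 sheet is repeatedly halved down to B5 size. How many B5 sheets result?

Each ISO step halves the sheet: 1 × B2 → 2 × B3 → 4 × B4 → 8 × B5
From B2 to B5 is 3 halving steps: 2^3 = 8.

8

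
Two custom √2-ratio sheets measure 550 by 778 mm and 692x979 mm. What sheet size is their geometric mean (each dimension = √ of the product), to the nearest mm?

Short side: √(550 · 692) = √380600 ≈ 616.9 → 617 mm
Long side: √(778 · 979) = √761662 ≈ 872.7 → 873 mm

617 × 873 mm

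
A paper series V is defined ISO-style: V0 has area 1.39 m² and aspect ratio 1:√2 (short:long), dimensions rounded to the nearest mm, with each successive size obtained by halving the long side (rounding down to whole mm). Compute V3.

350 × 495 mm

Let V0's short side be w mm. w · w√2 = 1.39 m² = 1,390,000 mm², so w ≈ 991.4 mm and w√2 ≈ 1402.1 mm → V0 = 991 × 1402 mm.
V1: ⌊1402/2⌋ × 991 = 701 × 991 mm
V2: ⌊991/2⌋ × 701 = 495 × 701 mm
V3: ⌊701/2⌋ × 495 = 350 × 495 mm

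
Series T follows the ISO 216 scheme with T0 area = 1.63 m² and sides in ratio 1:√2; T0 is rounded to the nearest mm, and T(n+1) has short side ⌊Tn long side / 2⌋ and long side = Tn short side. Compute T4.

268 × 379 mm

Let T0's short side be w mm. w · w√2 = 1.63 m² = 1,630,000 mm², so w ≈ 1073.6 mm and w√2 ≈ 1518.3 mm → T0 = 1074 × 1518 mm.
T1: ⌊1518/2⌋ × 1074 = 759 × 1074 mm
T2: ⌊1074/2⌋ × 759 = 537 × 759 mm
T3: ⌊759/2⌋ × 537 = 379 × 537 mm
T4: ⌊537/2⌋ × 379 = 268 × 379 mm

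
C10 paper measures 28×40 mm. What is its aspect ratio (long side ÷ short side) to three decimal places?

1.429

40 / 28 = 1.429
ISO 216 targets √2 ≈ 1.414; the +0.014 deviation is from mm rounding.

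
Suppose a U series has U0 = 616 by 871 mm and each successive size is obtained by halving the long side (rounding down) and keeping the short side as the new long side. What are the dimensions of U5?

U1 = 435 × 616 mm (from U0 by 1 halving).
U2: ⌊616/2⌋ × 435 = 308 × 435 mm
U3: ⌊435/2⌋ × 308 = 217 × 308 mm
U4: ⌊308/2⌋ × 217 = 154 × 217 mm
U5: ⌊217/2⌋ × 154 = 108 × 154 mm

108 × 154 mm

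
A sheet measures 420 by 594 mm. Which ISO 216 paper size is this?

A2 (420 × 594 mm)

Aspect ratio 594/420 ≈ 1.414 — close to the ISO √2 ≈ 1.414.
In the A-series (A0 area = 1 m²): A2 = 420 × 594 mm.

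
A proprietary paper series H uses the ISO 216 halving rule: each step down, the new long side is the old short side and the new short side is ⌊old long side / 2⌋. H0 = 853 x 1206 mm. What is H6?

106 × 150 mm

H1: ⌊1206/2⌋ × 853 = 603 × 853 mm
H2: ⌊853/2⌋ × 603 = 426 × 603 mm
H3: ⌊603/2⌋ × 426 = 301 × 426 mm
H4: ⌊426/2⌋ × 301 = 213 × 301 mm
H5: ⌊301/2⌋ × 213 = 150 × 213 mm
H6: ⌊213/2⌋ × 150 = 106 × 150 mm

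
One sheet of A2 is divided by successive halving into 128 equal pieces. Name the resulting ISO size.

A9

128 = 2^7, so 7 halving steps.
A2 → A3 → … → A9 after 7 steps.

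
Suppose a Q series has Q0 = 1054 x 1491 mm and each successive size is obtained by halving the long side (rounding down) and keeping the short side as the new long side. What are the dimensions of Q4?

263 × 372 mm

Q1 = 745 × 1054 mm (from Q0 by 1 halving).
Q2: ⌊1054/2⌋ × 745 = 527 × 745 mm
Q3: ⌊745/2⌋ × 527 = 372 × 527 mm
Q4: ⌊527/2⌋ × 372 = 263 × 372 mm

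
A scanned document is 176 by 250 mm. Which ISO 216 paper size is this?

Aspect ratio 250/176 ≈ 1.420 — close to the ISO √2 ≈ 1.414.
In the B-series (B0 = 1000 × 1414 mm): B5 = 176 × 250 mm.

B5 (176 × 250 mm)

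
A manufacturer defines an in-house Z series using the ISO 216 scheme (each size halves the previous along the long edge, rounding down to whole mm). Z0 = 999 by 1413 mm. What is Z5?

Z1 = 706 × 999 mm (from Z0 by 1 halving).
Z2: ⌊999/2⌋ × 706 = 499 × 706 mm
Z3: ⌊706/2⌋ × 499 = 353 × 499 mm
Z4: ⌊499/2⌋ × 353 = 249 × 353 mm
Z5: ⌊353/2⌋ × 249 = 176 × 249 mm

176 × 249 mm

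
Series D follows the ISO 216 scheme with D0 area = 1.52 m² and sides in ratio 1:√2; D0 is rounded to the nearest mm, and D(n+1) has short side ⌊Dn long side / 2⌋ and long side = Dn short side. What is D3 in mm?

366 × 518 mm

Let D0's short side be w mm. w · w√2 = 1.52 m² = 1,520,000 mm², so w ≈ 1036.7 mm and w√2 ≈ 1466.2 mm → D0 = 1037 × 1466 mm.
D1: ⌊1466/2⌋ × 1037 = 733 × 1037 mm
D2: ⌊1037/2⌋ × 733 = 518 × 733 mm
D3: ⌊733/2⌋ × 518 = 366 × 518 mm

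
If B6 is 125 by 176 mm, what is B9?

B7: ⌊176/2⌋ × 125 = 88 × 125 mm
B8: ⌊125/2⌋ × 88 = 62 × 88 mm
B9: ⌊88/2⌋ × 62 = 44 × 62 mm

44 × 62 mm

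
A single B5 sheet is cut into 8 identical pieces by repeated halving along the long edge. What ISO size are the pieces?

8 = 2^3, so 3 halving steps.
B5 → B6 → … → B8 after 3 steps.

B8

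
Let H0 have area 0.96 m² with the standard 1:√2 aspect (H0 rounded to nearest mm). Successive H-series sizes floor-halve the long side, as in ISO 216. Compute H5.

145 × 206 mm

Let H0's short side be w mm. w · w√2 = 0.96 m² = 960,000 mm², so w ≈ 823.9 mm and w√2 ≈ 1165.2 mm → H0 = 824 × 1165 mm.
H1: ⌊1165/2⌋ × 824 = 582 × 824 mm
H2: ⌊824/2⌋ × 582 = 412 × 582 mm
H3: ⌊582/2⌋ × 412 = 291 × 412 mm
H4: ⌊412/2⌋ × 291 = 206 × 291 mm
H5: ⌊291/2⌋ × 206 = 145 × 206 mm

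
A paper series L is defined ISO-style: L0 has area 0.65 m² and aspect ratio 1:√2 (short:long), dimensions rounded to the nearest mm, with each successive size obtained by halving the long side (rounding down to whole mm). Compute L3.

Let L0's short side be w mm. w · w√2 = 0.65 m² = 650,000 mm², so w ≈ 678.0 mm and w√2 ≈ 958.8 mm → L0 = 678 × 959 mm.
L1: ⌊959/2⌋ × 678 = 479 × 678 mm
L2: ⌊678/2⌋ × 479 = 339 × 479 mm
L3: ⌊479/2⌋ × 339 = 239 × 339 mm

239 × 339 mm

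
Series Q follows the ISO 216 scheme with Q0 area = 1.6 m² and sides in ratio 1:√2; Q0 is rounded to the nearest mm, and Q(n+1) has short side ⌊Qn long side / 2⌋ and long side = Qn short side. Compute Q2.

Let Q0's short side be w mm. w · w√2 = 1.6 m² = 1,600,000 mm², so w ≈ 1063.7 mm and w√2 ≈ 1504.2 mm → Q0 = 1064 × 1504 mm.
Q1: ⌊1504/2⌋ × 1064 = 752 × 1064 mm
Q2: ⌊1064/2⌋ × 752 = 532 × 752 mm

532 × 752 mm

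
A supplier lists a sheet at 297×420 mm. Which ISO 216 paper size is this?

A3 (297 × 420 mm)

Aspect ratio 420/297 ≈ 1.414 — close to the ISO √2 ≈ 1.414.
In the A-series (A0 area = 1 m²): A3 = 297 × 420 mm.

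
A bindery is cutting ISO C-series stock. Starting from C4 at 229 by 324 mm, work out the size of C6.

114 × 162 mm

C5: ⌊324/2⌋ × 229 = 162 × 229 mm
C6: ⌊229/2⌋ × 162 = 114 × 162 mm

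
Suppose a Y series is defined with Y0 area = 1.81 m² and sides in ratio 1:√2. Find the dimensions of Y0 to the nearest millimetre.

Let the short side be w mm. Then w · w√2 = 1.81 m² = 1,810,000 mm².
w² = 1,810,000/√2, so w ≈ 1131.3 mm; long side = w√2 ≈ 1599.9 mm.

1131 × 1600 mm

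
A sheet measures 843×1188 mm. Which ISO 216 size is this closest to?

A0 (841 × 1189 mm)

Aspect ratio 1188/843 ≈ 1.409 — close to the ISO √2 ≈ 1.414.
In the A-series (A0 area = 1 m²): A0 = 841 × 1189 mm.
Off by 3 mm total — nearest standard size.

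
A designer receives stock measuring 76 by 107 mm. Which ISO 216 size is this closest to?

A7 (74 × 105 mm)

Aspect ratio 107/76 ≈ 1.408 — close to the ISO √2 ≈ 1.414.
In the A-series (A0 area = 1 m²): A7 = 74 × 105 mm.
Off by 4 mm total — nearest standard size.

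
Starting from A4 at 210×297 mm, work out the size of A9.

37 × 52 mm

A5: ⌊297/2⌋ × 210 = 148 × 210 mm
A6: ⌊210/2⌋ × 148 = 105 × 148 mm
A7: ⌊148/2⌋ × 105 = 74 × 105 mm
A8: ⌊105/2⌋ × 74 = 52 × 74 mm
A9: ⌊74/2⌋ × 52 = 37 × 52 mm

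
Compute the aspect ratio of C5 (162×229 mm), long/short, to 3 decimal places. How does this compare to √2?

1.414

229 / 162 = 1.414
Matches √2 ≈ 1.414 — the ISO 216 defining ratio.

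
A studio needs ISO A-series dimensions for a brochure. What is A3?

297 × 420 mm

A0 = 841 × 1189 mm (A0 has area 1 m², aspect 1:√2).
A1: ⌊1189/2⌋ × 841 = 594 × 841 mm
A2: ⌊841/2⌋ × 594 = 420 × 594 mm
A3: ⌊594/2⌋ × 420 = 297 × 420 mm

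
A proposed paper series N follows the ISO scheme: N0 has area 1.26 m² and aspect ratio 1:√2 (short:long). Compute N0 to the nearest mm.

Let the short side be w mm. Then w · w√2 = 1.26 m² = 1,260,000 mm².
w² = 1,260,000/√2, so w ≈ 943.9 mm; long side = w√2 ≈ 1334.9 mm.

944 × 1335 mm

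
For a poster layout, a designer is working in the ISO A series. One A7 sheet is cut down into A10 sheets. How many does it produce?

8

Each ISO step halves the sheet: 1 × A7 → 2 × A8 → 4 × A9 → 8 × A10
From A7 to A10 is 3 halving steps: 2^3 = 8.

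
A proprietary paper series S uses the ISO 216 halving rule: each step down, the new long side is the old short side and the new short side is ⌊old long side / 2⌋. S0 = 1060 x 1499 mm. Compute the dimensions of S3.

S1: ⌊1499/2⌋ × 1060 = 749 × 1060 mm
S2: ⌊1060/2⌋ × 749 = 530 × 749 mm
S3: ⌊749/2⌋ × 530 = 374 × 530 mm

374 × 530 mm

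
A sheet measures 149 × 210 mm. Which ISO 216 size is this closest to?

A5 (148 × 210 mm)

Aspect ratio 210/149 ≈ 1.409 — close to the ISO √2 ≈ 1.414.
In the A-series (A0 area = 1 m²): A5 = 148 × 210 mm.
Off by 1 mm total — nearest standard size.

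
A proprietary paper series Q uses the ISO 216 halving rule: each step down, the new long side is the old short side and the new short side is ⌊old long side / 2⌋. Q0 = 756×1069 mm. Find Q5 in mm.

Q1: ⌊1069/2⌋ × 756 = 534 × 756 mm
Q2: ⌊756/2⌋ × 534 = 378 × 534 mm
Q3: ⌊534/2⌋ × 378 = 267 × 378 mm
Q4: ⌊378/2⌋ × 267 = 189 × 267 mm
Q5: ⌊267/2⌋ × 189 = 133 × 189 mm

133 × 189 mm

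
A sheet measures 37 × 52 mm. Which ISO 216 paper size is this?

Aspect ratio 52/37 ≈ 1.405 — close to the ISO √2 ≈ 1.414.
In the A-series (A0 area = 1 m²): A9 = 37 × 52 mm.

A9 (37 × 52 mm)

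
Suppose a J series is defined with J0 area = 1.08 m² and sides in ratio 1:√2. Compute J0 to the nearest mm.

Let the short side be w mm. Then w · w√2 = 1.08 m² = 1,080,000 mm².
w² = 1,080,000/√2, so w ≈ 873.9 mm; long side = w√2 ≈ 1235.9 mm.

874 × 1236 mm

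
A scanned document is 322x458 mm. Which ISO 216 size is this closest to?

C3 (324 × 458 mm)

Aspect ratio 458/322 ≈ 1.422 — close to the ISO √2 ≈ 1.414.
In the C-series (envelope sizes, between A and B): C3 = 324 × 458 mm.
Off by 2 mm total — nearest standard size.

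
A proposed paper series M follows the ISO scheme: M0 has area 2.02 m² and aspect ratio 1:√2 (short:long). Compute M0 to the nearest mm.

Let the short side be w mm. Then w · w√2 = 2.02 m² = 2,020,000 mm².
w² = 2,020,000/√2, so w ≈ 1195.1 mm; long side = w√2 ≈ 1690.2 mm.

1195 × 1690 mm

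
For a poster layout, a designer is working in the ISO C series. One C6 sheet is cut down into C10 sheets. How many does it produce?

C6 = 114 × 162 mm; C10 = 28 × 40 mm.
Each halving step doubles the count; 4 steps from C6 to C10.
2^4 = 16.

16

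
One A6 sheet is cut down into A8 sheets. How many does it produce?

A6 = 105 × 148 mm; A8 = 52 × 74 mm.
Each halving step doubles the count; 2 steps from A6 to A8.
2^2 = 4.

4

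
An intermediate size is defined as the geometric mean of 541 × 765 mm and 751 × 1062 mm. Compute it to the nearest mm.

Short side: √(541 · 751) = √406291 ≈ 637.4 → 637 mm
Long side: √(765 · 1062) = √812430 ≈ 901.3 → 901 mm

637 × 901 mm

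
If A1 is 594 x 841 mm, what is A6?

A2: ⌊841/2⌋ × 594 = 420 × 594 mm
A3: ⌊594/2⌋ × 420 = 297 × 420 mm
A4: ⌊420/2⌋ × 297 = 210 × 297 mm
A5: ⌊297/2⌋ × 210 = 148 × 210 mm
A6: ⌊210/2⌋ × 148 = 105 × 148 mm

105 × 148 mm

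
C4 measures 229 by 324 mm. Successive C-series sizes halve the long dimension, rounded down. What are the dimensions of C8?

57 × 81 mm

C5: ⌊324/2⌋ × 229 = 162 × 229 mm
C6: ⌊229/2⌋ × 162 = 114 × 162 mm
C7: ⌊162/2⌋ × 114 = 81 × 114 mm
C8: ⌊114/2⌋ × 81 = 57 × 81 mm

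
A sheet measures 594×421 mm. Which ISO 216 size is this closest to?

A2 (420 × 594 mm)

Aspect ratio 594/421 ≈ 1.411 — close to the ISO √2 ≈ 1.414.
In the A-series (A0 area = 1 m²): A2 = 420 × 594 mm.
Off by 1 mm total — nearest standard size.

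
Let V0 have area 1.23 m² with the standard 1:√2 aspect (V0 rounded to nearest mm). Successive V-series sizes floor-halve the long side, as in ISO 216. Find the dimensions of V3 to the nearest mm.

Let V0's short side be w mm. w · w√2 = 1.23 m² = 1,230,000 mm², so w ≈ 932.6 mm and w√2 ≈ 1318.9 mm → V0 = 933 × 1319 mm.
V1: ⌊1319/2⌋ × 933 = 659 × 933 mm
V2: ⌊933/2⌋ × 659 = 466 × 659 mm
V3: ⌊659/2⌋ × 466 = 329 × 466 mm

329 × 466 mm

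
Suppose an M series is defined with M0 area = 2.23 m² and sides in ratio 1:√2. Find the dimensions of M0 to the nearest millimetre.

1256 × 1776 mm

Let the short side be w mm. Then w · w√2 = 2.23 m² = 2,230,000 mm².
w² = 2,230,000/√2, so w ≈ 1255.7 mm; long side = w√2 ≈ 1775.9 mm.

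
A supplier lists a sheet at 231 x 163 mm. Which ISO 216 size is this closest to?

Aspect ratio 231/163 ≈ 1.417 — close to the ISO √2 ≈ 1.414.
In the C-series (envelope sizes, between A and B): C5 = 162 × 229 mm.
Off by 3 mm total — nearest standard size.

C5 (162 × 229 mm)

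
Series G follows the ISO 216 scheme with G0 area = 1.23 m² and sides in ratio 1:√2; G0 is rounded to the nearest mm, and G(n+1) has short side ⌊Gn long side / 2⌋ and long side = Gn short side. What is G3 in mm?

Let G0's short side be w mm. w · w√2 = 1.23 m² = 1,230,000 mm², so w ≈ 932.6 mm and w√2 ≈ 1318.9 mm → G0 = 933 × 1319 mm.
G1: ⌊1319/2⌋ × 933 = 659 × 933 mm
G2: ⌊933/2⌋ × 659 = 466 × 659 mm
G3: ⌊659/2⌋ × 466 = 329 × 466 mm

329 × 466 mm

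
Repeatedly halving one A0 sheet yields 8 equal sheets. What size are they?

8 = 2^3, so 3 halving steps.
A0 → A1 → … → A3 after 3 steps.

A3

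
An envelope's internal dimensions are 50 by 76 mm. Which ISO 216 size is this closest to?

Aspect ratio 76/50 ≈ 1.520 (ISO target is √2 ≈ 1.414).
In the A-series (A0 area = 1 m²): A8 = 52 × 74 mm.
Off by 4 mm total — nearest standard size.

A8 (52 × 74 mm)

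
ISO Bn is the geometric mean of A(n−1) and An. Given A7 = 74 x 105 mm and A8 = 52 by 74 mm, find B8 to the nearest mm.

62 × 88 mm

Short side: √(74 · 52) = √3848 ≈ 62.0 → 62 mm
Long side: √(105 · 74) = √7770 ≈ 88.1 → 88 mm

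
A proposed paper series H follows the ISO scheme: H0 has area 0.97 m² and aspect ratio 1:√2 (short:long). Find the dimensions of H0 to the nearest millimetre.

Let the short side be w mm. Then w · w√2 = 0.97 m² = 970,000 mm².
w² = 970,000/√2, so w ≈ 828.2 mm; long side = w√2 ≈ 1171.2 mm.

828 × 1171 mm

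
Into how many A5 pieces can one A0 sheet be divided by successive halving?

32

Each ISO step halves the sheet: 1 × A0 → 2 × A1 → 4 × A2 → 8 × A3 → …
From A0 to A5 is 5 halving steps: 2^5 = 32.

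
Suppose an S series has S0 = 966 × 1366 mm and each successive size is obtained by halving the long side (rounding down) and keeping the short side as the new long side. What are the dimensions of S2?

483 × 683 mm

S1: ⌊1366/2⌋ × 966 = 683 × 966 mm
S2: ⌊966/2⌋ × 683 = 483 × 683 mm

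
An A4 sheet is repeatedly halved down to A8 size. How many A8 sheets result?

16

Each ISO step halves the sheet: 1 × A4 → 2 × A5 → 4 × A6 → 8 × A7 → …
From A4 to A8 is 4 halving steps: 2^4 = 16.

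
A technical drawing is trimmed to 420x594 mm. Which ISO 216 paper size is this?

A2 (420 × 594 mm)

Aspect ratio 594/420 ≈ 1.414 — close to the ISO √2 ≈ 1.414.
In the A-series (A0 area = 1 m²): A2 = 420 × 594 mm.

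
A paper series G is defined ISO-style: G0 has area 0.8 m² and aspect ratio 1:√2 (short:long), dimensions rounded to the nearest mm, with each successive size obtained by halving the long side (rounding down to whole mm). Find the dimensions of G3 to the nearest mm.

Let G0's short side be w mm. w · w√2 = 0.8 m² = 800,000 mm², so w ≈ 752.1 mm and w√2 ≈ 1063.7 mm → G0 = 752 × 1064 mm.
G1: ⌊1064/2⌋ × 752 = 532 × 752 mm
G2: ⌊752/2⌋ × 532 = 376 × 532 mm
G3: ⌊532/2⌋ × 376 = 266 × 376 mm

266 × 376 mm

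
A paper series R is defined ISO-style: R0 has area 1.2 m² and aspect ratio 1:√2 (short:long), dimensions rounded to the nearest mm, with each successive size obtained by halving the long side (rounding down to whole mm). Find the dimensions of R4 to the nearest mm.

230 × 325 mm

Let R0's short side be w mm. w · w√2 = 1.2 m² = 1,200,000 mm², so w ≈ 921.2 mm and w√2 ≈ 1302.7 mm → R0 = 921 × 1303 mm.
R1: ⌊1303/2⌋ × 921 = 651 × 921 mm
R2: ⌊921/2⌋ × 651 = 460 × 651 mm
R3: ⌊651/2⌋ × 460 = 325 × 460 mm
R4: ⌊460/2⌋ × 325 = 230 × 325 mm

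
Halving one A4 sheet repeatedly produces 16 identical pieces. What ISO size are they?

A8

16 = 2^4, so 4 halving steps.
A4 → A5 → … → A8 after 4 steps.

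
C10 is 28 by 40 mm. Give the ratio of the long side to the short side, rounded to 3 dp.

40 / 28 = 1.429
ISO 216 targets √2 ≈ 1.414; the +0.014 deviation is from mm rounding.

1.429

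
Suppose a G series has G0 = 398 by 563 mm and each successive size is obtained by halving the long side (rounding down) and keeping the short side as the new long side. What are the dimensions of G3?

140 × 199 mm

G1: ⌊563/2⌋ × 398 = 281 × 398 mm
G2: ⌊398/2⌋ × 281 = 199 × 281 mm
G3: ⌊281/2⌋ × 199 = 140 × 199 mm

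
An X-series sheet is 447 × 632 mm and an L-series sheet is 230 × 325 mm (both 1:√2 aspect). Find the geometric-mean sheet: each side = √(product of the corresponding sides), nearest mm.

Short side: √(447 · 230) = √102810 ≈ 320.6 → 321 mm
Long side: √(632 · 325) = √205400 ≈ 453.2 → 453 mm

321 × 453 mm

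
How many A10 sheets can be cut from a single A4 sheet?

A4 = 210 × 297 mm; A10 = 26 × 37 mm.
Each halving step doubles the count; 6 steps from A4 to A10.
2^6 = 64.

64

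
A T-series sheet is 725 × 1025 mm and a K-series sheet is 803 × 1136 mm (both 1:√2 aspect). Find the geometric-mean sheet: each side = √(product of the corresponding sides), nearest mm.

Short side: √(725 · 803) = √582175 ≈ 763.0 → 763 mm
Long side: √(1025 · 1136) = √1164400 ≈ 1079.1 → 1079 mm

763 × 1079 mm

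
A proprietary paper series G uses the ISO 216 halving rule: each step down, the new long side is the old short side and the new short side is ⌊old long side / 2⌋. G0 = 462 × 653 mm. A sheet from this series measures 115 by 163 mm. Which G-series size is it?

G4

G0: 462 × 653 mm
G1: 326 × 462 mm
G2: 231 × 326 mm
G3: 163 × 231 mm
G4: 115 × 163 mm
G5: 81 × 115 mm
→ matches G4.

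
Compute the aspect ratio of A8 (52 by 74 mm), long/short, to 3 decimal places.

1.423

74 / 52 = 1.423
ISO 216 targets √2 ≈ 1.414; the +0.009 deviation is from mm rounding.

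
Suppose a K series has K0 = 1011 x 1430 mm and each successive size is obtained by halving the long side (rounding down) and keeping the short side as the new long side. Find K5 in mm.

178 × 252 mm

K1: ⌊1430/2⌋ × 1011 = 715 × 1011 mm
K2: ⌊1011/2⌋ × 715 = 505 × 715 mm
K3: ⌊715/2⌋ × 505 = 357 × 505 mm
K4: ⌊505/2⌋ × 357 = 252 × 357 mm
K5: ⌊357/2⌋ × 252 = 178 × 252 mm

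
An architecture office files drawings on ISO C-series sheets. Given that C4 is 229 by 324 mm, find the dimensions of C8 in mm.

57 × 81 mm

C5: ⌊324/2⌋ × 229 = 162 × 229 mm
C6: ⌊229/2⌋ × 162 = 114 × 162 mm
C7: ⌊162/2⌋ × 114 = 81 × 114 mm
C8: ⌊114/2⌋ × 81 = 57 × 81 mm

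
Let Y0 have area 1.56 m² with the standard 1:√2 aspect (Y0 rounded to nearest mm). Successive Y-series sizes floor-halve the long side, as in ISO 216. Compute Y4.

262 × 371 mm

Let Y0's short side be w mm. w · w√2 = 1.56 m² = 1,560,000 mm², so w ≈ 1050.3 mm and w√2 ≈ 1485.3 mm → Y0 = 1050 × 1485 mm.
Y1: ⌊1485/2⌋ × 1050 = 742 × 1050 mm
Y2: ⌊1050/2⌋ × 742 = 525 × 742 mm
Y3: ⌊742/2⌋ × 525 = 371 × 525 mm
Y4: ⌊525/2⌋ × 371 = 262 × 371 mm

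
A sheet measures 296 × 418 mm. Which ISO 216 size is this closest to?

A3 (297 × 420 mm)

Aspect ratio 418/296 ≈ 1.412 — close to the ISO √2 ≈ 1.414.
In the A-series (A0 area = 1 m²): A3 = 297 × 420 mm.
Off by 3 mm total — nearest standard size.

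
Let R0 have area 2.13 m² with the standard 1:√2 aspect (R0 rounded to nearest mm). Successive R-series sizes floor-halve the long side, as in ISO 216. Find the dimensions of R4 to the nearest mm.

Let R0's short side be w mm. w · w√2 = 2.13 m² = 2,130,000 mm², so w ≈ 1227.2 mm and w√2 ≈ 1735.6 mm → R0 = 1227 × 1736 mm.
R1: ⌊1736/2⌋ × 1227 = 868 × 1227 mm
R2: ⌊1227/2⌋ × 868 = 613 × 868 mm
R3: ⌊868/2⌋ × 613 = 434 × 613 mm
R4: ⌊613/2⌋ × 434 = 306 × 434 mm

306 × 434 mm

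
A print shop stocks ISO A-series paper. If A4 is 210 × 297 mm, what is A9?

A5: ⌊297/2⌋ × 210 = 148 × 210 mm
A6: ⌊210/2⌋ × 148 = 105 × 148 mm
A7: ⌊148/2⌋ × 105 = 74 × 105 mm
A8: ⌊105/2⌋ × 74 = 52 × 74 mm
A9: ⌊74/2⌋ × 52 = 37 × 52 mm

37 × 52 mm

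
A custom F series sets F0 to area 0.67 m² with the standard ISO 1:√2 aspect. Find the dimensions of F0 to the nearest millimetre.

688 × 973 mm

Let the short side be w mm. Then w · w√2 = 0.67 m² = 670,000 mm².
w² = 670,000/√2, so w ≈ 688.3 mm; long side = w√2 ≈ 973.4 mm.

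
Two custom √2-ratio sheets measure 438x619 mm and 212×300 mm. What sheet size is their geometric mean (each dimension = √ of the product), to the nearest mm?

305 × 431 mm

Short side: √(438 · 212) = √92856 ≈ 304.7 → 305 mm
Long side: √(619 · 300) = √185700 ≈ 430.9 → 431 mm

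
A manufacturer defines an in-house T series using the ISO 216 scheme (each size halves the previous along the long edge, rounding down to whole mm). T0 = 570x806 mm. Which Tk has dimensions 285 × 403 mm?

T0: 570 × 806 mm
T1: 403 × 570 mm
T2: 285 × 403 mm
T3: 201 × 285 mm
→ matches T2.

T2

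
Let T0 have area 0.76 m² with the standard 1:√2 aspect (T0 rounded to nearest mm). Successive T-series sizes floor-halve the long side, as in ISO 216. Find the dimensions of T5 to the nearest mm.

Let T0's short side be w mm. w · w√2 = 0.76 m² = 760,000 mm², so w ≈ 733.1 mm and w√2 ≈ 1036.7 mm → T0 = 733 × 1037 mm.
T1: ⌊1037/2⌋ × 733 = 518 × 733 mm
T2: ⌊733/2⌋ × 518 = 366 × 518 mm
T3: ⌊518/2⌋ × 366 = 259 × 366 mm
T4: ⌊366/2⌋ × 259 = 183 × 259 mm
T5: ⌊259/2⌋ × 183 = 129 × 183 mm

129 × 183 mm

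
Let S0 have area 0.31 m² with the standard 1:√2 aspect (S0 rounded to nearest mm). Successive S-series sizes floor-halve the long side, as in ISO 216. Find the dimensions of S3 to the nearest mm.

165 × 234 mm

Let S0's short side be w mm. w · w√2 = 0.31 m² = 310,000 mm², so w ≈ 468.2 mm and w√2 ≈ 662.1 mm → S0 = 468 × 662 mm.
S1: ⌊662/2⌋ × 468 = 331 × 468 mm
S2: ⌊468/2⌋ × 331 = 234 × 331 mm
S3: ⌊331/2⌋ × 234 = 165 × 234 mm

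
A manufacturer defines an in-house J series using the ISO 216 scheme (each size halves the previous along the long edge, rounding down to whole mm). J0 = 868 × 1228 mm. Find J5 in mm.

J1 = 614 × 868 mm (from J0 by 1 halving).
J2: ⌊868/2⌋ × 614 = 434 × 614 mm
J3: ⌊614/2⌋ × 434 = 307 × 434 mm
J4: ⌊434/2⌋ × 307 = 217 × 307 mm
J5: ⌊307/2⌋ × 217 = 153 × 217 mm

153 × 217 mm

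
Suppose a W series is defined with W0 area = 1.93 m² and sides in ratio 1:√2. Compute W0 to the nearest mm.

Let the short side be w mm. Then w · w√2 = 1.93 m² = 1,930,000 mm².
w² = 1,930,000/√2, so w ≈ 1168.2 mm; long side = w√2 ≈ 1652.1 mm.

1168 × 1652 mm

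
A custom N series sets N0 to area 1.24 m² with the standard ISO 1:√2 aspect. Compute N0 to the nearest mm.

936 × 1324 mm

Let the short side be w mm. Then w · w√2 = 1.24 m² = 1,240,000 mm².
w² = 1,240,000/√2, so w ≈ 936.4 mm; long side = w√2 ≈ 1324.2 mm.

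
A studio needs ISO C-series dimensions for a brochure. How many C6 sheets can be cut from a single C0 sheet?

Each ISO step halves the sheet: 1 × C0 → 2 × C1 → 4 × C2 → 8 × C3 → …
From C0 to C6 is 6 halving steps: 2^6 = 64.

64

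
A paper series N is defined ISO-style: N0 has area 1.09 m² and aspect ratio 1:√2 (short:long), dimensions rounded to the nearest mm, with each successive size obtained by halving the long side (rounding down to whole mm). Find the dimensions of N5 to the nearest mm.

Let N0's short side be w mm. w · w√2 = 1.09 m² = 1,090,000 mm², so w ≈ 877.9 mm and w√2 ≈ 1241.6 mm → N0 = 878 × 1242 mm.
N1: ⌊1242/2⌋ × 878 = 621 × 878 mm
N2: ⌊878/2⌋ × 621 = 439 × 621 mm
N3: ⌊621/2⌋ × 439 = 310 × 439 mm
N4: ⌊439/2⌋ × 310 = 219 × 310 mm
N5: ⌊310/2⌋ × 219 = 155 × 219 mm

155 × 219 mm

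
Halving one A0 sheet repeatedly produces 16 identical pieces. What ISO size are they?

A4

16 = 2^4, so 4 halving steps.
A0 → A1 → … → A4 after 4 steps.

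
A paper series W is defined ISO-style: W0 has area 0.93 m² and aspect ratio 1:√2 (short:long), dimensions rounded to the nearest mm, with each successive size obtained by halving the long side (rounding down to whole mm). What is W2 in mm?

Let W0's short side be w mm. w · w√2 = 0.93 m² = 930,000 mm², so w ≈ 810.9 mm and w√2 ≈ 1146.8 mm → W0 = 811 × 1147 mm.
W1: ⌊1147/2⌋ × 811 = 573 × 811 mm
W2: ⌊811/2⌋ × 573 = 405 × 573 mm

405 × 573 mm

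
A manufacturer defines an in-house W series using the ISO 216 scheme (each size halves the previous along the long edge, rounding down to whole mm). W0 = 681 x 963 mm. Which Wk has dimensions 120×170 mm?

W0: 681 × 963 mm
W1: 481 × 681 mm
W2: 340 × 481 mm
W3: 240 × 340 mm
W4: 170 × 240 mm
W5: 120 × 170 mm
W6: 85 × 120 mm
→ matches W5.

W5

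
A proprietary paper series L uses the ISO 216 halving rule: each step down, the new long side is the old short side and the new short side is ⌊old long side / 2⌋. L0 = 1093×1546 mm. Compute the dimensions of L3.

386 × 546 mm

L1: ⌊1546/2⌋ × 1093 = 773 × 1093 mm
L2: ⌊1093/2⌋ × 773 = 546 × 773 mm
L3: ⌊773/2⌋ × 546 = 386 × 546 mm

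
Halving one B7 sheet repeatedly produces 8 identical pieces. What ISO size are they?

8 = 2^3, so 3 halving steps.
B7 → B8 → … → B10 after 3 steps.

B10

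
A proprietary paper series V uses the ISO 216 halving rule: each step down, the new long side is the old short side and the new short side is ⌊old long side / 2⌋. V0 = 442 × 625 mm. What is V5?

78 × 110 mm

V1: ⌊625/2⌋ × 442 = 312 × 442 mm
V2: ⌊442/2⌋ × 312 = 221 × 312 mm
V3: ⌊312/2⌋ × 221 = 156 × 221 mm
V4: ⌊221/2⌋ × 156 = 110 × 156 mm
V5: ⌊156/2⌋ × 110 = 78 × 110 mm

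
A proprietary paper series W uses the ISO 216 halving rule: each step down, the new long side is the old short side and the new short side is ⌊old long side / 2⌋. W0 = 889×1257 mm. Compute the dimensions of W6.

111 × 157 mm

W1: ⌊1257/2⌋ × 889 = 628 × 889 mm
W2: ⌊889/2⌋ × 628 = 444 × 628 mm
W3: ⌊628/2⌋ × 444 = 314 × 444 mm
W4: ⌊444/2⌋ × 314 = 222 × 314 mm
W5: ⌊314/2⌋ × 222 = 157 × 222 mm
W6: ⌊222/2⌋ × 157 = 111 × 157 mm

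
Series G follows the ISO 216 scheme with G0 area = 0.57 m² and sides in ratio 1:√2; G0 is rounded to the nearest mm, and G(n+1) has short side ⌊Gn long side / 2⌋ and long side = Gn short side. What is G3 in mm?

Let G0's short side be w mm. w · w√2 = 0.57 m² = 570,000 mm², so w ≈ 634.9 mm and w√2 ≈ 897.8 mm → G0 = 635 × 898 mm.
G1: ⌊898/2⌋ × 635 = 449 × 635 mm
G2: ⌊635/2⌋ × 449 = 317 × 449 mm
G3: ⌊449/2⌋ × 317 = 224 × 317 mm

224 × 317 mm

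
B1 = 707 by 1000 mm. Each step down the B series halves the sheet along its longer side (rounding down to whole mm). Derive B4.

250 × 353 mm

B2: ⌊1000/2⌋ × 707 = 500 × 707 mm
B3: ⌊707/2⌋ × 500 = 353 × 500 mm
B4: ⌊500/2⌋ × 353 = 250 × 353 mm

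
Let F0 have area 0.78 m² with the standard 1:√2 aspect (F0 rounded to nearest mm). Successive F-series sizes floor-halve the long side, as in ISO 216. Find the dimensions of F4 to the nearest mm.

185 × 262 mm

Let F0's short side be w mm. w · w√2 = 0.78 m² = 780,000 mm², so w ≈ 742.7 mm and w√2 ≈ 1050.3 mm → F0 = 743 × 1050 mm.
F1: ⌊1050/2⌋ × 743 = 525 × 743 mm
F2: ⌊743/2⌋ × 525 = 371 × 525 mm
F3: ⌊525/2⌋ × 371 = 262 × 371 mm
F4: ⌊371/2⌋ × 262 = 185 × 262 mm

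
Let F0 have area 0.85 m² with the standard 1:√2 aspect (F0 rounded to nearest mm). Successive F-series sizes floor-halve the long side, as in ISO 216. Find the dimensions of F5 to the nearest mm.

Let F0's short side be w mm. w · w√2 = 0.85 m² = 850,000 mm², so w ≈ 775.3 mm and w√2 ≈ 1096.4 mm → F0 = 775 × 1096 mm.
F1: ⌊1096/2⌋ × 775 = 548 × 775 mm
F2: ⌊775/2⌋ × 548 = 387 × 548 mm
F3: ⌊548/2⌋ × 387 = 274 × 387 mm
F4: ⌊387/2⌋ × 274 = 193 × 274 mm
F5: ⌊274/2⌋ × 193 = 137 × 193 mm

137 × 193 mm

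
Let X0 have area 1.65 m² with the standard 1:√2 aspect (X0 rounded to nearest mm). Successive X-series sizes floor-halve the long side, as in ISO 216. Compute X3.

382 × 540 mm

Let X0's short side be w mm. w · w√2 = 1.65 m² = 1,650,000 mm², so w ≈ 1080.2 mm and w√2 ≈ 1527.6 mm → X0 = 1080 × 1528 mm.
X1: ⌊1528/2⌋ × 1080 = 764 × 1080 mm
X2: ⌊1080/2⌋ × 764 = 540 × 764 mm
X3: ⌊764/2⌋ × 540 = 382 × 540 mm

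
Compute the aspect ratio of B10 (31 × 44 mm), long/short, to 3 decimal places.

44 / 31 = 1.419
ISO 216 targets √2 ≈ 1.414; the +0.005 deviation is from mm rounding.

1.419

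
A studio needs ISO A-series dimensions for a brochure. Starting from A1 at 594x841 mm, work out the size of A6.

A2: ⌊841/2⌋ × 594 = 420 × 594 mm
A3: ⌊594/2⌋ × 420 = 297 × 420 mm
A4: ⌊420/2⌋ × 297 = 210 × 297 mm
A5: ⌊297/2⌋ × 210 = 148 × 210 mm
A6: ⌊210/2⌋ × 148 = 105 × 148 mm

105 × 148 mm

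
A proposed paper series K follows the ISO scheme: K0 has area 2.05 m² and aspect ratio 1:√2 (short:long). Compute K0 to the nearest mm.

1204 × 1703 mm

Let the short side be w mm. Then w · w√2 = 2.05 m² = 2,050,000 mm².
w² = 2,050,000/√2, so w ≈ 1204.0 mm; long side = w√2 ≈ 1702.7 mm.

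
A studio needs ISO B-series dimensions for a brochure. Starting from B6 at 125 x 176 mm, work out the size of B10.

31 × 44 mm

B7: ⌊176/2⌋ × 125 = 88 × 125 mm
B8: ⌊125/2⌋ × 88 = 62 × 88 mm
B9: ⌊88/2⌋ × 62 = 44 × 62 mm
B10: ⌊62/2⌋ × 44 = 31 × 44 mm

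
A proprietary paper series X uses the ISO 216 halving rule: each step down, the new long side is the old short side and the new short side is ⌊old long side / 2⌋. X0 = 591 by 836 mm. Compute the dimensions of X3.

209 × 295 mm

X1 = 418 × 591 mm (from X0 by 1 halving).
X2: ⌊591/2⌋ × 418 = 295 × 418 mm
X3: ⌊418/2⌋ × 295 = 209 × 295 mm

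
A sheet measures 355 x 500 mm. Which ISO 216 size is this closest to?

Aspect ratio 500/355 ≈ 1.408 — close to the ISO √2 ≈ 1.414.
In the B-series (B0 = 1000 × 1414 mm): B3 = 353 × 500 mm.
Off by 2 mm total — nearest standard size.

B3 (353 × 500 mm)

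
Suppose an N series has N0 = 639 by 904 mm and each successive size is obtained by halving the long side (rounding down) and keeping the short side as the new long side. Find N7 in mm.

56 × 79 mm

N1 = 452 × 639 mm (from N0 by 1 halving).
N2: ⌊639/2⌋ × 452 = 319 × 452 mm
N3: ⌊452/2⌋ × 319 = 226 × 319 mm
N4: ⌊319/2⌋ × 226 = 159 × 226 mm
N5: ⌊226/2⌋ × 159 = 113 × 159 mm
N6: ⌊159/2⌋ × 113 = 79 × 113 mm
N7: ⌊113/2⌋ × 79 = 56 × 79 mm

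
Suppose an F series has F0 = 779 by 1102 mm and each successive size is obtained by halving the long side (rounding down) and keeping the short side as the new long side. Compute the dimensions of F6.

F1: ⌊1102/2⌋ × 779 = 551 × 779 mm
F2: ⌊779/2⌋ × 551 = 389 × 551 mm
F3: ⌊551/2⌋ × 389 = 275 × 389 mm
F4: ⌊389/2⌋ × 275 = 194 × 275 mm
F5: ⌊275/2⌋ × 194 = 137 × 194 mm
F6: ⌊194/2⌋ × 137 = 97 × 137 mm

97 × 137 mm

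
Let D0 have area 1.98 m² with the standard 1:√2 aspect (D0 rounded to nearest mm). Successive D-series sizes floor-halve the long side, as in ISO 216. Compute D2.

591 × 836 mm

Let D0's short side be w mm. w · w√2 = 1.98 m² = 1,980,000 mm², so w ≈ 1183.2 mm and w√2 ≈ 1673.4 mm → D0 = 1183 × 1673 mm.
D1: ⌊1673/2⌋ × 1183 = 836 × 1183 mm
D2: ⌊1183/2⌋ × 836 = 591 × 836 mm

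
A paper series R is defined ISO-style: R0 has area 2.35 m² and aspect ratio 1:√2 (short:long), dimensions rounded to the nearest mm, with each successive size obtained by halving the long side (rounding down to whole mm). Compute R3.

Let R0's short side be w mm. w · w√2 = 2.35 m² = 2,350,000 mm², so w ≈ 1289.1 mm and w√2 ≈ 1823.0 mm → R0 = 1289 × 1823 mm.
R1: ⌊1823/2⌋ × 1289 = 911 × 1289 mm
R2: ⌊1289/2⌋ × 911 = 644 × 911 mm
R3: ⌊911/2⌋ × 644 = 455 × 644 mm

455 × 644 mm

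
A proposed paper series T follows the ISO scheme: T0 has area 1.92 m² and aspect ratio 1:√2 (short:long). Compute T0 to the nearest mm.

Let the short side be w mm. Then w · w√2 = 1.92 m² = 1,920,000 mm².
w² = 1,920,000/√2, so w ≈ 1165.2 mm; long side = w√2 ≈ 1647.8 mm.

1165 × 1648 mm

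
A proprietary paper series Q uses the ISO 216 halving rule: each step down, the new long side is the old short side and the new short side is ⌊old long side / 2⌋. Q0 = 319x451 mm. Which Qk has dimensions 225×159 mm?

Q2

Q0: 319 × 451 mm
Q1: 225 × 319 mm
Q2: 159 × 225 mm
Q3: 112 × 159 mm
→ matches Q2.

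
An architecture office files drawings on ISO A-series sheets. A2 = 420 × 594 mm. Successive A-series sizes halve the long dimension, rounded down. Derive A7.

A3: ⌊594/2⌋ × 420 = 297 × 420 mm
A4: ⌊420/2⌋ × 297 = 210 × 297 mm
A5: ⌊297/2⌋ × 210 = 148 × 210 mm
A6: ⌊210/2⌋ × 148 = 105 × 148 mm
A7: ⌊148/2⌋ × 105 = 74 × 105 mm

74 × 105 mm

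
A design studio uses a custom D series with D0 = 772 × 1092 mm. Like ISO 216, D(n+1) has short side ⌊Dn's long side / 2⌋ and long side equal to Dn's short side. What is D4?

193 × 273 mm

D1: ⌊1092/2⌋ × 772 = 546 × 772 mm
D2: ⌊772/2⌋ × 546 = 386 × 546 mm
D3: ⌊546/2⌋ × 386 = 273 × 386 mm
D4: ⌊386/2⌋ × 273 = 193 × 273 mm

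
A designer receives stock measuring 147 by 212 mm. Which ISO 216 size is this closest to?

Aspect ratio 212/147 ≈ 1.442 (ISO target is √2 ≈ 1.414).
In the A-series (A0 area = 1 m²): A5 = 148 × 210 mm.
Off by 3 mm total — nearest standard size.

A5 (148 × 210 mm)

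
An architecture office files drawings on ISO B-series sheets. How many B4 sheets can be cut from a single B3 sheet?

2

Each ISO step halves the sheet: 1 × B3 → 2 × B4
From B3 to B4 is 1 halving step: 2^1 = 2.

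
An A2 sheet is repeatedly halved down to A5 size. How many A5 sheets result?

Each ISO step halves the sheet: 1 × A2 → 2 × A3 → 4 × A4 → 8 × A5
From A2 to A5 is 3 halving steps: 2^3 = 8.

8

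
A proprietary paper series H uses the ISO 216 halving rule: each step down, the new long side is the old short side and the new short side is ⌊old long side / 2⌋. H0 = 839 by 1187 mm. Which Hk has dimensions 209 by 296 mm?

H4

H0: 839 × 1187 mm
H1: 593 × 839 mm
H2: 419 × 593 mm
H3: 296 × 419 mm
H4: 209 × 296 mm
H5: 148 × 209 mm
→ matches H4.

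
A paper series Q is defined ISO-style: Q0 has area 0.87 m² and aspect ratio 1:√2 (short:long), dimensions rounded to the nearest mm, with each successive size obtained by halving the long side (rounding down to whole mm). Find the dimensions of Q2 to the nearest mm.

392 × 554 mm

Let Q0's short side be w mm. w · w√2 = 0.87 m² = 870,000 mm², so w ≈ 784.3 mm and w√2 ≈ 1109.2 mm → Q0 = 784 × 1109 mm.
Q1: ⌊1109/2⌋ × 784 = 554 × 784 mm
Q2: ⌊784/2⌋ × 554 = 392 × 554 mm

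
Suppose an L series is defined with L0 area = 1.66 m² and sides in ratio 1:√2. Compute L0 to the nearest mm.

1083 × 1532 mm

Let the short side be w mm. Then w · w√2 = 1.66 m² = 1,660,000 mm².
w² = 1,660,000/√2, so w ≈ 1083.4 mm; long side = w√2 ≈ 1532.2 mm.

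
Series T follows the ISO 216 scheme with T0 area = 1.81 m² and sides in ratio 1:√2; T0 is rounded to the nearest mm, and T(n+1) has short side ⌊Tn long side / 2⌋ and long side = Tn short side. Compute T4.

Let T0's short side be w mm. w · w√2 = 1.81 m² = 1,810,000 mm², so w ≈ 1131.3 mm and w√2 ≈ 1599.9 mm → T0 = 1131 × 1600 mm.
T1: ⌊1600/2⌋ × 1131 = 800 × 1131 mm
T2: ⌊1131/2⌋ × 800 = 565 × 800 mm
T3: ⌊800/2⌋ × 565 = 400 × 565 mm
T4: ⌊565/2⌋ × 400 = 282 × 400 mm

282 × 400 mm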